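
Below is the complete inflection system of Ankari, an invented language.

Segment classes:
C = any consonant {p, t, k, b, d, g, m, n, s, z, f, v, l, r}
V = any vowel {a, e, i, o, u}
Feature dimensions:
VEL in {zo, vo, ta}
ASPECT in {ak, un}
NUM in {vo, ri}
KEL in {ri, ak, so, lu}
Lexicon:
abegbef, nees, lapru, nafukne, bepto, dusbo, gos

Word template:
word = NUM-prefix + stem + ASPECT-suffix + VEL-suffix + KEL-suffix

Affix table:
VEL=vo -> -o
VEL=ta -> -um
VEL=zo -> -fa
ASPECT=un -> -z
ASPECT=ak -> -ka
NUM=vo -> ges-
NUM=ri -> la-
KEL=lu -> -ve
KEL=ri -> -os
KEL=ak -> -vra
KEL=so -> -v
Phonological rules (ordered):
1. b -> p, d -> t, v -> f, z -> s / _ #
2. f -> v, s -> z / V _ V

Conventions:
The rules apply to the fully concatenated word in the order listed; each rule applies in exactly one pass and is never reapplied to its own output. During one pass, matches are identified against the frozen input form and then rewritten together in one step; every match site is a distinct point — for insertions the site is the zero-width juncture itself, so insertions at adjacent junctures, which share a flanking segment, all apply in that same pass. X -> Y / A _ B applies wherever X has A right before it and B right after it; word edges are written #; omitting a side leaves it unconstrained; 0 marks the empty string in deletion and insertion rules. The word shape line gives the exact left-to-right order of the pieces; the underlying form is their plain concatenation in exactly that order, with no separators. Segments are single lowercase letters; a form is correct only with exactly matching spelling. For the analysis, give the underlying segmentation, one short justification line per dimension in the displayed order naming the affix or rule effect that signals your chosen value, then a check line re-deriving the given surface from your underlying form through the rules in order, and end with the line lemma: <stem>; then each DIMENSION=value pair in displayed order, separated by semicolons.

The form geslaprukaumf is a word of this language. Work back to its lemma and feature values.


underlying: ges-lapru-ka-um-v
VEL=ta - signalled by the affix -um
ASPECT=ak - signalled by the affix -ka
NUM=vo - signalled by the affix ges-
KEL=so - signalled by the affix -v
check: geslaprukaumv -> geslaprukaumf -> geslaprukaumf
lemma: lapru; VEL=ta; ASPECT=ak; NUM=vo; KEL=so


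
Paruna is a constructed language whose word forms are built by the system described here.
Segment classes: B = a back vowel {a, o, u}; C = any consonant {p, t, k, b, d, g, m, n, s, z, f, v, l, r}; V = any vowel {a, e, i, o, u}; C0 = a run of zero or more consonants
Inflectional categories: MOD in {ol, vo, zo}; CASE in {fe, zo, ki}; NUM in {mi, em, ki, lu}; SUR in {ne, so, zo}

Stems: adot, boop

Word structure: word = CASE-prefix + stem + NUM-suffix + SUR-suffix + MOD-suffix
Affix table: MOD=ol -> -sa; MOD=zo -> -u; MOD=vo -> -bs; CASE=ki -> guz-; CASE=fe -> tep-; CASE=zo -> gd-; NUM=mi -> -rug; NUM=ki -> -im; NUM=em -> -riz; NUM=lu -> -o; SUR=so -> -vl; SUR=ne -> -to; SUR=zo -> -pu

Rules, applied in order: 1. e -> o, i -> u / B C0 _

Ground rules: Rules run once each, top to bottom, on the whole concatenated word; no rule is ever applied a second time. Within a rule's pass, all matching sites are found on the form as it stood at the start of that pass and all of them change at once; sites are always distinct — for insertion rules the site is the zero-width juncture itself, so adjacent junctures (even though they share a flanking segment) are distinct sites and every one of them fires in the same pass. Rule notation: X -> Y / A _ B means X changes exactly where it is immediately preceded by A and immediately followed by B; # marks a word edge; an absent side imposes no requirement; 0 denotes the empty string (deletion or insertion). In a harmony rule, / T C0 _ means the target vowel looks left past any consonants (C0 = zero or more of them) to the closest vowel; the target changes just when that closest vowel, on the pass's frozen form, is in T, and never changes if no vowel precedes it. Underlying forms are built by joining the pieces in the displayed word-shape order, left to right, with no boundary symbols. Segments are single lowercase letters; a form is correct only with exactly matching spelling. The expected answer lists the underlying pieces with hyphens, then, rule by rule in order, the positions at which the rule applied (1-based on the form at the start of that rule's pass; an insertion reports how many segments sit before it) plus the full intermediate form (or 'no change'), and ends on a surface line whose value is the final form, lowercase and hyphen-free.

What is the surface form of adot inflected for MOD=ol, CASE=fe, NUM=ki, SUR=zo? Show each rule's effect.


underlying: tep-adot-im-pu-sa
1. e -> o, i -> u / B C0 _: fires at position(s) 8: tepadotumpusa
surface: tepadotumpusa


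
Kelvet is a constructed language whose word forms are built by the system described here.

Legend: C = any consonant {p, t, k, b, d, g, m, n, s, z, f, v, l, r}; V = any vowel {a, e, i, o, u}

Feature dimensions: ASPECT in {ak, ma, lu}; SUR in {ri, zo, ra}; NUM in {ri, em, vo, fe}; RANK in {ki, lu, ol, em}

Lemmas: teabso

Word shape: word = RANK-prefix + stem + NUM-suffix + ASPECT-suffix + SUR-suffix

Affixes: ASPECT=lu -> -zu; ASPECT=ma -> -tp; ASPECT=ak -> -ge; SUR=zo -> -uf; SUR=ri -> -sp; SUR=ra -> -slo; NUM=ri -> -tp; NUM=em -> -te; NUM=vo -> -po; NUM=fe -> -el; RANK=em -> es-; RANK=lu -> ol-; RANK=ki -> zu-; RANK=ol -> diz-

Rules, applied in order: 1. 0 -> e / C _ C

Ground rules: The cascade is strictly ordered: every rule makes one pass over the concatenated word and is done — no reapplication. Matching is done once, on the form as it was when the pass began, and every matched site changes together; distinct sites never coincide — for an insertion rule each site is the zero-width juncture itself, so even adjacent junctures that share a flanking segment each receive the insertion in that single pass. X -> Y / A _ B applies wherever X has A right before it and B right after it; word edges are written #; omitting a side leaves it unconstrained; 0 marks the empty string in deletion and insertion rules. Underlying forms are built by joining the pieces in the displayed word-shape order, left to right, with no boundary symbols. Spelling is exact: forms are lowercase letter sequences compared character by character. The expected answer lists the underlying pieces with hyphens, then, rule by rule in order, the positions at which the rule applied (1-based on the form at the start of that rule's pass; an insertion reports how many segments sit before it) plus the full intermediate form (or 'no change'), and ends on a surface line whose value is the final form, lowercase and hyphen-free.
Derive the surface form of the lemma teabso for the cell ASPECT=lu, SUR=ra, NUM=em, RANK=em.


underlying: es-teabso-te-zu-slo
1. 0 -> e / C _ C: inserts after position(s) 2, 6, 13: eseteabesotezuselo
surface: eseteabesotezuselo


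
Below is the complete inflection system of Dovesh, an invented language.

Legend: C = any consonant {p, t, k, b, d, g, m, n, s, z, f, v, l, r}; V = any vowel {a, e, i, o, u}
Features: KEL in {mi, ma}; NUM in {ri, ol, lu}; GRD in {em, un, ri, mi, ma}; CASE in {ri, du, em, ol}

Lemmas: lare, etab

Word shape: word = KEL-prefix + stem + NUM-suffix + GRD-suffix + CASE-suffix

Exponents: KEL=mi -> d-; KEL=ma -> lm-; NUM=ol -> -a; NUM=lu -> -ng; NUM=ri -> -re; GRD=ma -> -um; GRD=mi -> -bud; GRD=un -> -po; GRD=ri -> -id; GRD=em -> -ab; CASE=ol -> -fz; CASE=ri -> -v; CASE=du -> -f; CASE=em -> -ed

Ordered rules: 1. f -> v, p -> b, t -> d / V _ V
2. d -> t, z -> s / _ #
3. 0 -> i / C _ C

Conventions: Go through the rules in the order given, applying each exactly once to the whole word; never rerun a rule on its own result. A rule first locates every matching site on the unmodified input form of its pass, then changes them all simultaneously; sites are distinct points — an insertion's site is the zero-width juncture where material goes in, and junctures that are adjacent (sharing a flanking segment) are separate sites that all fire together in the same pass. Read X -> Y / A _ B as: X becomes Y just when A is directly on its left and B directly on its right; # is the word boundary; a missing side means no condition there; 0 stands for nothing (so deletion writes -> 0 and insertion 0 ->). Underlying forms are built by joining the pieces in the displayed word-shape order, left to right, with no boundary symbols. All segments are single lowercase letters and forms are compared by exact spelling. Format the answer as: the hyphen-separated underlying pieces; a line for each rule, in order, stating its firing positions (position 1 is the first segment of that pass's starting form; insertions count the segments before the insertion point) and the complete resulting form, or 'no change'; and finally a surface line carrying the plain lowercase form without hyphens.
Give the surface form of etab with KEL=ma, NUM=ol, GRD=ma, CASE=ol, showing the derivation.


underlying: lm-etab-a-um-fz
1. f -> v, p -> b, t -> d / V _ V: fires at position(s) 4: lmedabaumfz
2. d -> t, z -> s / _ #: fires at position(s) 11: lmedabaumfs
3. 0 -> i / C _ C: inserts after position(s) 1, 9, 10: limedabaumifis
surface: limedabaumifis


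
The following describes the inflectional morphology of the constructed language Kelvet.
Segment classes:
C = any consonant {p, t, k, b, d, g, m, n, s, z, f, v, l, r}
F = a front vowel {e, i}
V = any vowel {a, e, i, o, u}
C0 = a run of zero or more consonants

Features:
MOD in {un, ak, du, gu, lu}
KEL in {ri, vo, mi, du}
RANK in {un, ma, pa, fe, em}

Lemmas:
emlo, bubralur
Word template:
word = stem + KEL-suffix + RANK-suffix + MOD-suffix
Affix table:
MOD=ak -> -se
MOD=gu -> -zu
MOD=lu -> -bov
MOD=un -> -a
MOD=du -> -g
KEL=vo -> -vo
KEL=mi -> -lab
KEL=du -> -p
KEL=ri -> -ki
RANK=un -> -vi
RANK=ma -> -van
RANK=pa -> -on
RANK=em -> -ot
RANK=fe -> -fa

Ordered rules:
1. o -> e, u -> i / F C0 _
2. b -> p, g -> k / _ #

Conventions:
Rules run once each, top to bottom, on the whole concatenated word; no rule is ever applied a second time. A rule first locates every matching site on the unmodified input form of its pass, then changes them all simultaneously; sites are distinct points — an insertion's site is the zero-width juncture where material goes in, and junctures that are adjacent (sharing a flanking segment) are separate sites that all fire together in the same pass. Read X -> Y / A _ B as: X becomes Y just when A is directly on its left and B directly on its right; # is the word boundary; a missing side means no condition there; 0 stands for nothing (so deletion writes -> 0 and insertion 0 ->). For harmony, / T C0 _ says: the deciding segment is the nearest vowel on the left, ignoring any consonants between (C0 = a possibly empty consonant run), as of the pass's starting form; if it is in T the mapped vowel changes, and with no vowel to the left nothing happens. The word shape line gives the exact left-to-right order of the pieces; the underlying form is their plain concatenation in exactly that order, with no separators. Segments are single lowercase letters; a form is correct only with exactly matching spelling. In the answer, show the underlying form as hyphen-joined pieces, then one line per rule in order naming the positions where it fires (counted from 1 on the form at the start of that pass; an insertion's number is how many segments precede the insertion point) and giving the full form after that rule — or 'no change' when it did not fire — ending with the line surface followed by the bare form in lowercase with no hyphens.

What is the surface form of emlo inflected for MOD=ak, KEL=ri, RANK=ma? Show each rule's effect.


underlying: emlo-ki-van-se
1. o -> e, u -> i / F C0 _: fires at position(s) 4: emlekivanse
2. b -> p, g -> k / _ #: no change
surface: emlekivanse


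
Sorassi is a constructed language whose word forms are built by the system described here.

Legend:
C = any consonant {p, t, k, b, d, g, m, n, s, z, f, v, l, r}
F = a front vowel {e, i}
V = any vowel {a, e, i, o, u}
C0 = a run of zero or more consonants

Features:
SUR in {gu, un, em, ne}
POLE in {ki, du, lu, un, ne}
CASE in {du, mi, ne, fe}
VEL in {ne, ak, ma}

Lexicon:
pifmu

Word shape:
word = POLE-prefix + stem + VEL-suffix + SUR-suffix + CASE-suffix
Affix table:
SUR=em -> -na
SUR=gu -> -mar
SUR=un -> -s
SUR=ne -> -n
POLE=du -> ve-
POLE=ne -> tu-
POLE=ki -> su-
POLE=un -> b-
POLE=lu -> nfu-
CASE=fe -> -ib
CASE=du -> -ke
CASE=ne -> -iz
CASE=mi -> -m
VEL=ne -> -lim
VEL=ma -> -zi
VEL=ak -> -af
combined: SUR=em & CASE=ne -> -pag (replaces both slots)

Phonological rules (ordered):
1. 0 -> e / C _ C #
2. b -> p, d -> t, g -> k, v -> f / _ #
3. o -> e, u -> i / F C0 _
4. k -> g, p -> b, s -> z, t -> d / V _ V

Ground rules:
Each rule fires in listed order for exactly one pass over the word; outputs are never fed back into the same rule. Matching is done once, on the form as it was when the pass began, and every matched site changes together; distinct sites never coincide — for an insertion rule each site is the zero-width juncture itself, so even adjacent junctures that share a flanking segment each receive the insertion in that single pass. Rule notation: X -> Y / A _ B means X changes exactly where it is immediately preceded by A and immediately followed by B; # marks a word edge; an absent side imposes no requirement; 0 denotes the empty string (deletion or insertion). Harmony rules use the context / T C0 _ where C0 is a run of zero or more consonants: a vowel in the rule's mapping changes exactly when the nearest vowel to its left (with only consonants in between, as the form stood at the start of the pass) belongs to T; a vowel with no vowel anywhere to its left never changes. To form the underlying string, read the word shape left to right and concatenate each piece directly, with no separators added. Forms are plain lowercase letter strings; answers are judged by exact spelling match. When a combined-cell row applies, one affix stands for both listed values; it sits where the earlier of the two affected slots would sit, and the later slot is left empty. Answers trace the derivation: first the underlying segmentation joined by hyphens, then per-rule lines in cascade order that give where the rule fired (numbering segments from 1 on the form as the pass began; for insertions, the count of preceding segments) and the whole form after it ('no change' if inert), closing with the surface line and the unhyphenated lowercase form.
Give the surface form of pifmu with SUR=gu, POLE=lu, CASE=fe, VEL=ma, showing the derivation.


underlying: nfu-pifmu-zi-mar-ib
1. 0 -> e / C _ C #: no change
2. b -> p, d -> t, g -> k, v -> f / _ #: fires at position(s) 15: nfupifmuzimarip
3. o -> e, u -> i / F C0 _: fires at position(s) 8: nfupifmizimarip
4. k -> g, p -> b, s -> z, t -> d / V _ V: fires at position(s) 4: nfubifmizimarip
surface: nfubifmizimarip


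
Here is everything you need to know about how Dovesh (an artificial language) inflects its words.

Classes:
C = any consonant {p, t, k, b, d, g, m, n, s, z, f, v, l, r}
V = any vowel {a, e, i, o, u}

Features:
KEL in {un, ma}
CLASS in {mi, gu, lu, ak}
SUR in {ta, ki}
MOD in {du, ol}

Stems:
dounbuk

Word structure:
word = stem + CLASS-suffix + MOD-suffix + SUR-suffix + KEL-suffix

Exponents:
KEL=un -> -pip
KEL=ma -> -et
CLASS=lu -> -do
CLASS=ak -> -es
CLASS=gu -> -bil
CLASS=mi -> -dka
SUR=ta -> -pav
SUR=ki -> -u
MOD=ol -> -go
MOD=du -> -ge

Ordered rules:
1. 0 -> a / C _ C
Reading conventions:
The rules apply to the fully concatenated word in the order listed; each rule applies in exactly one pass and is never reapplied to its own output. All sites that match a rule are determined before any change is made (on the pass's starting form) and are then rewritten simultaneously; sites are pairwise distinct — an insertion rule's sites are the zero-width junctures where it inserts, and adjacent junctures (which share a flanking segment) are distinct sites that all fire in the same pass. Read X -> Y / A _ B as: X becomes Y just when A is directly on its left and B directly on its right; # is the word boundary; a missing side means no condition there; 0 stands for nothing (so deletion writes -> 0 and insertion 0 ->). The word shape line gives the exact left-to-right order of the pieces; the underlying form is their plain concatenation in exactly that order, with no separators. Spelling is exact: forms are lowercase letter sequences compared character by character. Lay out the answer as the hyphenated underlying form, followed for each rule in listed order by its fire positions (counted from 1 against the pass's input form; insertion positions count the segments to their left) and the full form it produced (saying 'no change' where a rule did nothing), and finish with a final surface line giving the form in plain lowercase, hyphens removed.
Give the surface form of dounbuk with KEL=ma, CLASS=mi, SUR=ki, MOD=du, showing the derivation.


underlying: dounbuk-dka-ge-u-et
1. 0 -> a / C _ C: inserts after position(s) 4, 7, 8: dounabukadakageuet
surface: dounabukadakageuet


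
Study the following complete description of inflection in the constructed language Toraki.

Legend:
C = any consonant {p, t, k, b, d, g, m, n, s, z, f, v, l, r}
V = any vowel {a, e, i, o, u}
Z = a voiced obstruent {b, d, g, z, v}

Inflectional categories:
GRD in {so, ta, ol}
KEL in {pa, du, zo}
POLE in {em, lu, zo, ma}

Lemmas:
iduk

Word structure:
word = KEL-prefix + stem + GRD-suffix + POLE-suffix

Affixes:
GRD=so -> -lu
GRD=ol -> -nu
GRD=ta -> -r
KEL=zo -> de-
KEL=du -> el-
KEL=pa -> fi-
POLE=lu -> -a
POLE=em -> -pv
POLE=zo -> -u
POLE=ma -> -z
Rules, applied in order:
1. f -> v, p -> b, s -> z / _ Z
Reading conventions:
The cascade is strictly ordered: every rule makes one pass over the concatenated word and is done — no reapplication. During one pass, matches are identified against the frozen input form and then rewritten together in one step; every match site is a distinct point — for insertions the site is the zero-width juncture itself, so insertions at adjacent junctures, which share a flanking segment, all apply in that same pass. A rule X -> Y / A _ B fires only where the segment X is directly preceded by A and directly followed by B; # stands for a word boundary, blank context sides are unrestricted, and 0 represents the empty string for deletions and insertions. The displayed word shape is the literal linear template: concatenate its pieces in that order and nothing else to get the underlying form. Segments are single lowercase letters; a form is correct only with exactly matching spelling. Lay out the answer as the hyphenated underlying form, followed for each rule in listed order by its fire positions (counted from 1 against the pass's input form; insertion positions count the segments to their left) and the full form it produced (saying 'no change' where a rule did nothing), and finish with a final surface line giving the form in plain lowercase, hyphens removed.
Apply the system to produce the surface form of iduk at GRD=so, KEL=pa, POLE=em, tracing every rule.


underlying: fi-iduk-lu-pv
1. f -> v, p -> b, s -> z / _ Z: fires at position(s) 9: fiiduklubv
surface: fiiduklubv


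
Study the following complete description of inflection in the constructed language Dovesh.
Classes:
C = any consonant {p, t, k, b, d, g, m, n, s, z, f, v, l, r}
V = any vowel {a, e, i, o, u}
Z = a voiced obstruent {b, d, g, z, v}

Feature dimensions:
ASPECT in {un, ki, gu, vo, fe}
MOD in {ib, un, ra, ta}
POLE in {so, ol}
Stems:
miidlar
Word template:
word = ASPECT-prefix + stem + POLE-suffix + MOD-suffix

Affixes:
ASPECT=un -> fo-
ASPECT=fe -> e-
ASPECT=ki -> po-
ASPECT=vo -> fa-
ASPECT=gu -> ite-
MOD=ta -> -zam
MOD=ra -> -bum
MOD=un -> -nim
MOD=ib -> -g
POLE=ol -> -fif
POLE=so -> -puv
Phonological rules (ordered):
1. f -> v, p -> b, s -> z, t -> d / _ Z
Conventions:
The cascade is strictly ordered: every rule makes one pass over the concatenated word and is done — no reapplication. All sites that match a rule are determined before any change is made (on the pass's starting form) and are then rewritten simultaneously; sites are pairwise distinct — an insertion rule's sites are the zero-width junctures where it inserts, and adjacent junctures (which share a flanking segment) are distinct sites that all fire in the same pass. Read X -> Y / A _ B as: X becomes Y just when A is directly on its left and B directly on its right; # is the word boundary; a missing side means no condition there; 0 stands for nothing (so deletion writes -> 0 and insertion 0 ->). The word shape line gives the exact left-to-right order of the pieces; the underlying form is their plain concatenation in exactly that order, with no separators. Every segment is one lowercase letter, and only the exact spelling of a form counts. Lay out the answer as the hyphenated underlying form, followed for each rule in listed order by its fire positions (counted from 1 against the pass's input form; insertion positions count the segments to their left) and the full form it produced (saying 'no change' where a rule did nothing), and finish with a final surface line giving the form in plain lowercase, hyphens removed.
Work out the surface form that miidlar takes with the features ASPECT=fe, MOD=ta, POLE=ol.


underlying: e-miidlar-fif-zam
1. f -> v, p -> b, s -> z, t -> d / _ Z: fires at position(s) 11: emiidlarfivzam
surface: emiidlarfivzam


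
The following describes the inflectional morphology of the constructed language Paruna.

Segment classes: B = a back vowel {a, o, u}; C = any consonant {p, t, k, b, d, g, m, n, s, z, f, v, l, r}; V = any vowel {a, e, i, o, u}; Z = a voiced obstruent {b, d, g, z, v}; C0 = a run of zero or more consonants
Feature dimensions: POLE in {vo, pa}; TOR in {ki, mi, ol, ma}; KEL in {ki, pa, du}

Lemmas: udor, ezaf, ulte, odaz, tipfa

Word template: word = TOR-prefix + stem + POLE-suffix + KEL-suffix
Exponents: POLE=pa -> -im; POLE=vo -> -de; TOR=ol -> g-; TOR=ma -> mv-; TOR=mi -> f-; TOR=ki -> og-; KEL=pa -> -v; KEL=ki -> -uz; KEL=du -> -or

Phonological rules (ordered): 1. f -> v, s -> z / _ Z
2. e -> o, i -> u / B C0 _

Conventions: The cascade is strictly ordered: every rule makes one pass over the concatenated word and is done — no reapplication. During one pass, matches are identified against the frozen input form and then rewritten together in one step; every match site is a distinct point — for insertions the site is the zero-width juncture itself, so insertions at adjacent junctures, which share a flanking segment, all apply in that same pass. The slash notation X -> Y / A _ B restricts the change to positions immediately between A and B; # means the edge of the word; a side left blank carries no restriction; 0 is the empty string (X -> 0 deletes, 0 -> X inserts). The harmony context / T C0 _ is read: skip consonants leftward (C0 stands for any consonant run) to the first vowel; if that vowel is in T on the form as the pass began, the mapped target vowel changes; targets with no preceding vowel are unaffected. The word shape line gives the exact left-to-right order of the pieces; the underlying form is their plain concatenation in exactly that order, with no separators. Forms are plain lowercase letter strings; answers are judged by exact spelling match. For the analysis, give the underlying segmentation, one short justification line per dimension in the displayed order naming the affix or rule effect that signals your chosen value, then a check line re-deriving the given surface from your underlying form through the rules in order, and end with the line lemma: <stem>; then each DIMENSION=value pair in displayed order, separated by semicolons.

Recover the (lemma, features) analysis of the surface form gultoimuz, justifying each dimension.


underlying: g-ulte-im-uz
POLE=pa - signalled by the affix -im
TOR=ol - signalled by the affix g-
KEL=ki - signalled by the affix -uz
check: gulteimuz -> gulteimuz -> gultoimuz
lemma: ulte; POLE=pa; TOR=ol; KEL=ki


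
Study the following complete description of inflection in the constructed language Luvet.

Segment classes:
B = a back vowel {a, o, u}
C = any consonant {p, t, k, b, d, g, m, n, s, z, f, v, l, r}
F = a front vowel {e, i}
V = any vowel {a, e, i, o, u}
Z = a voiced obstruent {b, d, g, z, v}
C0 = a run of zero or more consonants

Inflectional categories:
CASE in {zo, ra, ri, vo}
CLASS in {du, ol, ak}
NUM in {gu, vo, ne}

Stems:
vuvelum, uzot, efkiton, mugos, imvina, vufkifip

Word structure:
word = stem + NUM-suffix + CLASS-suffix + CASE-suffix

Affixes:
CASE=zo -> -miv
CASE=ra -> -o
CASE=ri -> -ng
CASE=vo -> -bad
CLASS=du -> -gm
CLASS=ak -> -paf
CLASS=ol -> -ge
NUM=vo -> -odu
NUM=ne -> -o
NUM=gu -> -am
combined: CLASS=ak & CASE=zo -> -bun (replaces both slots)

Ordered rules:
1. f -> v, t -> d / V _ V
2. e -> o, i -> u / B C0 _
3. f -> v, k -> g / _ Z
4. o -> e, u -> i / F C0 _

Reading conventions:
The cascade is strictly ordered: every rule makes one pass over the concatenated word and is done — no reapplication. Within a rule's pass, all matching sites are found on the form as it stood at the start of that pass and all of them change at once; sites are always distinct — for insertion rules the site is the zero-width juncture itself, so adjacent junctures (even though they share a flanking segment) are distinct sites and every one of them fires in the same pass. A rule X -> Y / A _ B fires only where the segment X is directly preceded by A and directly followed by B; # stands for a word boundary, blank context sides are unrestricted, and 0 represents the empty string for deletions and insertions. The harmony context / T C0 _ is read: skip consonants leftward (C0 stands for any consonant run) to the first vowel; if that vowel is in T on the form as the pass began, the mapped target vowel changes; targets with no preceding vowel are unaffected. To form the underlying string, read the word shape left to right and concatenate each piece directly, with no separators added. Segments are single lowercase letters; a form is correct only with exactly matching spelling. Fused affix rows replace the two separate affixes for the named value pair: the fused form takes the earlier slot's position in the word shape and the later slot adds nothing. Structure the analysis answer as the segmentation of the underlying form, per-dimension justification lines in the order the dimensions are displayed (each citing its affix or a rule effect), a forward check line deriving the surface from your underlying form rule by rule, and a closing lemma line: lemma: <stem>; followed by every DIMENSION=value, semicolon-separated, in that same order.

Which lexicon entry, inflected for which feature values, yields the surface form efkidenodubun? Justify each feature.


underlying: efkiton-odu-bun
CASE=zo - signalled by the combined affix row
CLASS=ak - signalled by the combined affix row
NUM=vo - signalled by the affix -odu
check: efkitonodubun -> efkidonodubun -> efkidonodubun -> efkidonodubun -> efkidenodubun
lemma: efkiton; CASE=zo; CLASS=ak; NUM=vo


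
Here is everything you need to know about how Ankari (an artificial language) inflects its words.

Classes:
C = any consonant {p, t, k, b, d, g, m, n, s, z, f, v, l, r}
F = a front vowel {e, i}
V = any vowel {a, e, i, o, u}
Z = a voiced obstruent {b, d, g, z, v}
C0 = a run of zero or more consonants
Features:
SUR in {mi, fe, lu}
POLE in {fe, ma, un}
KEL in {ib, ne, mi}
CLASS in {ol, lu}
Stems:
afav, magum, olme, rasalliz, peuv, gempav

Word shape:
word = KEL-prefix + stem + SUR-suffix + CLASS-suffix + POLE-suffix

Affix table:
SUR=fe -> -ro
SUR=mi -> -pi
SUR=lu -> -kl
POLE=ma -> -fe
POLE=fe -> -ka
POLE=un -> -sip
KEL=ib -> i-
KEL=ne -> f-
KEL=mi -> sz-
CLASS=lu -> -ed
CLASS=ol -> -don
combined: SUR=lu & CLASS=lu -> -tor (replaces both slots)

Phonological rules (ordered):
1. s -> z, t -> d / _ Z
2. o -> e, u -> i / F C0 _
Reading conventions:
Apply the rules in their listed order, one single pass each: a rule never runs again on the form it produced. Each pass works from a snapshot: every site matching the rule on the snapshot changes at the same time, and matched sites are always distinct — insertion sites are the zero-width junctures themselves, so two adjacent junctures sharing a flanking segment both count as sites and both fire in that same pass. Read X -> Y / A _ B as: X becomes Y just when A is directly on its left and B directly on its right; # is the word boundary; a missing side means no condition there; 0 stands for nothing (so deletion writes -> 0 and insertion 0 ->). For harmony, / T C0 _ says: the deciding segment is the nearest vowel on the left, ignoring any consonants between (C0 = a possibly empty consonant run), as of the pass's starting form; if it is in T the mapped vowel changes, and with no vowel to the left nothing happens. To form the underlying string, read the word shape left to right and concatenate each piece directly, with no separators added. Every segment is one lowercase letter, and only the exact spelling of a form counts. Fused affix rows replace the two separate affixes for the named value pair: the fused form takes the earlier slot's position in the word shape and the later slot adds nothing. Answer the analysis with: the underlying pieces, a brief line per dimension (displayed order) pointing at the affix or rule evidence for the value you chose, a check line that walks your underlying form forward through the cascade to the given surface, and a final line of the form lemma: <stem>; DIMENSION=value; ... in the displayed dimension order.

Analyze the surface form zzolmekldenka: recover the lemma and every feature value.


underlying: sz-olme-kl-don-ka
SUR=lu - signalled by the affix -kl
POLE=fe - signalled by the affix -ka
KEL=mi - signalled by the affix sz-
CLASS=ol - signalled by the affix -don
check: szolmekldonka -> zzolmekldonka -> zzolmekldenka
lemma: olme; SUR=lu; POLE=fe; KEL=mi; CLASS=ol


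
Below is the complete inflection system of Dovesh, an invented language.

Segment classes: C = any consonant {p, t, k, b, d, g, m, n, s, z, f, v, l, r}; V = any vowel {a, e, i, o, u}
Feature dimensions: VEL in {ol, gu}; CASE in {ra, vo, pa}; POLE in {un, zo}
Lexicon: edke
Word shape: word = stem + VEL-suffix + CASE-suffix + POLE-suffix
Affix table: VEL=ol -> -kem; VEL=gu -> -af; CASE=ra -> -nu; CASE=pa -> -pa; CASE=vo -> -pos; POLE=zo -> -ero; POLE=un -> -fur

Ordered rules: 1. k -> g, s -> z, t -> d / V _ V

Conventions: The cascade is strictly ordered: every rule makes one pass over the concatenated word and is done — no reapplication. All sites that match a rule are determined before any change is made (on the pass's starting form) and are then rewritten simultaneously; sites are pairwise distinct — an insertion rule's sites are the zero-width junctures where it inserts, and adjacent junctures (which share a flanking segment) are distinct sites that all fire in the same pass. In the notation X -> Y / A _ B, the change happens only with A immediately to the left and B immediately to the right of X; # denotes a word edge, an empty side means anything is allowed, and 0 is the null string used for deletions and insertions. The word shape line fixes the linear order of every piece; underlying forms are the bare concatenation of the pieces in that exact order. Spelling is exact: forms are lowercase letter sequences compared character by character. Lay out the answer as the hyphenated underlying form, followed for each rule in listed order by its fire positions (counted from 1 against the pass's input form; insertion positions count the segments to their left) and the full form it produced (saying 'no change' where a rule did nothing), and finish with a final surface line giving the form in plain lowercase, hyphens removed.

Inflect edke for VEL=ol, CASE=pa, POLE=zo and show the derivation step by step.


underlying: edke-kem-pa-ero
1. k -> g, s -> z, t -> d / V _ V: fires at position(s) 5: edkegempaero
surface: edkegempaero


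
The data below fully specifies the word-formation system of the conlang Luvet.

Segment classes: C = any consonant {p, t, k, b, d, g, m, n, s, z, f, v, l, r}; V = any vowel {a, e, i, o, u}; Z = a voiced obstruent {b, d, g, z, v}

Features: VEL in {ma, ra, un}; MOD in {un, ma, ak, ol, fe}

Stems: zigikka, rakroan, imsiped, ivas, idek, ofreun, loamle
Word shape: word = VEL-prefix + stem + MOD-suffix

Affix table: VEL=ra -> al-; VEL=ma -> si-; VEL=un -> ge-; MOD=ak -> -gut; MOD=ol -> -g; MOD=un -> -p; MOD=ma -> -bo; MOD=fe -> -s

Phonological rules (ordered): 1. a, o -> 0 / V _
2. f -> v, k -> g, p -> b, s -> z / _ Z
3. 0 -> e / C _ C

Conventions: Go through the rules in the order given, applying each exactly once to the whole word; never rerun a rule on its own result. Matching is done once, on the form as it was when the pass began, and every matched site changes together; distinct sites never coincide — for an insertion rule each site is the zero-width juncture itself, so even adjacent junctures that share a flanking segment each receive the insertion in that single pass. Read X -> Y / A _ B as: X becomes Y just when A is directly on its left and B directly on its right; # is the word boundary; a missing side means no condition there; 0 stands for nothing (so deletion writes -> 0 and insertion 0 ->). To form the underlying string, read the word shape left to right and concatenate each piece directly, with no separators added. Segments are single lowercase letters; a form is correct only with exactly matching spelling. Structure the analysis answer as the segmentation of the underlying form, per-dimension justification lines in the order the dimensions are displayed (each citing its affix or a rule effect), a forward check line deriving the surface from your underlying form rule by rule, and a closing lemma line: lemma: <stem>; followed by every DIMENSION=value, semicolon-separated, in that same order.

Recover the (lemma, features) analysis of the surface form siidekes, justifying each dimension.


underlying: si-idek-s
VEL=ma - signalled by the affix si-
MOD=fe - signalled by the affix -s
check: siideks -> siideks -> siideks -> siidekes
lemma: idek; VEL=ma; MOD=fe


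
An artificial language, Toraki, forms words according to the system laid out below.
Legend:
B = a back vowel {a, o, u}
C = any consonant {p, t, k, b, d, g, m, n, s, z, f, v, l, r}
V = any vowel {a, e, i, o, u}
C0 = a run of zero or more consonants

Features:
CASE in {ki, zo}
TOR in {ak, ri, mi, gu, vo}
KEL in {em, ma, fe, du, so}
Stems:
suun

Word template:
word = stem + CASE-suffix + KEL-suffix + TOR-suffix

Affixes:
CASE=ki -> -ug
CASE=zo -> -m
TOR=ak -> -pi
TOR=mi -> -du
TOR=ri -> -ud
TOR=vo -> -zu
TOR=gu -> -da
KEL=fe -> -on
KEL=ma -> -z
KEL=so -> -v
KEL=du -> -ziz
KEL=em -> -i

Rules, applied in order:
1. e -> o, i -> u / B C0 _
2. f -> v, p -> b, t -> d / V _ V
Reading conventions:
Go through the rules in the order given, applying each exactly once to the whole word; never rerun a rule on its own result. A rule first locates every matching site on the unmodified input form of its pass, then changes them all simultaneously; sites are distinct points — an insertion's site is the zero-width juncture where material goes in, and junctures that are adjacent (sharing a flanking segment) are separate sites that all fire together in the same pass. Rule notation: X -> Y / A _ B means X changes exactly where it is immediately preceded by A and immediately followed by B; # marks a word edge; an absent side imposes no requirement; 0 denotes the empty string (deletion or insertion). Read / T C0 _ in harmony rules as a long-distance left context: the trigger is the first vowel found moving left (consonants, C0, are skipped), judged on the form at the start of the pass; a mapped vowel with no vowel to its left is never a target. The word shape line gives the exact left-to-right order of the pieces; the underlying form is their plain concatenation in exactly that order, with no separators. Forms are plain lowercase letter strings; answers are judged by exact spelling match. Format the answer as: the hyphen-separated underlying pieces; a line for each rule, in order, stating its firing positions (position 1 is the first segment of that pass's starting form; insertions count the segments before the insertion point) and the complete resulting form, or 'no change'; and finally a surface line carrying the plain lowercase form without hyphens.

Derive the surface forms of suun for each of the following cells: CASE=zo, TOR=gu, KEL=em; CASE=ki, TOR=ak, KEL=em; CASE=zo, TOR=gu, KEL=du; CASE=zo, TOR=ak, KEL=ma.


cell CASE=zo, TOR=gu, KEL=em:
underlying: suun-m-i-da
1. e -> o, i -> u / B C0 _: fires at position(s) 6: suunmuda
2. f -> v, p -> b, t -> d / V _ V: no change
surface: suunmuda

cell CASE=ki, TOR=ak, KEL=em:
underlying: suun-ug-i-pi
1. e -> o, i -> u / B C0 _: fires at position(s) 7: suunugupi
2. f -> v, p -> b, t -> d / V _ V: fires at position(s) 8: suunugubi
surface: suunugubi

cell CASE=zo, TOR=gu, KEL=du:
underlying: suun-m-ziz-da
1. e -> o, i -> u / B C0 _: fires at position(s) 7: suunmzuzda
2. f -> v, p -> b, t -> d / V _ V: no change
surface: suunmzuzda

cell CASE=zo, TOR=ak, KEL=ma:
underlying: suun-m-z-pi
1. e -> o, i -> u / B C0 _: fires at position(s) 8: suunmzpu
2. f -> v, p -> b, t -> d / V _ V: no change
surface: suunmzpu


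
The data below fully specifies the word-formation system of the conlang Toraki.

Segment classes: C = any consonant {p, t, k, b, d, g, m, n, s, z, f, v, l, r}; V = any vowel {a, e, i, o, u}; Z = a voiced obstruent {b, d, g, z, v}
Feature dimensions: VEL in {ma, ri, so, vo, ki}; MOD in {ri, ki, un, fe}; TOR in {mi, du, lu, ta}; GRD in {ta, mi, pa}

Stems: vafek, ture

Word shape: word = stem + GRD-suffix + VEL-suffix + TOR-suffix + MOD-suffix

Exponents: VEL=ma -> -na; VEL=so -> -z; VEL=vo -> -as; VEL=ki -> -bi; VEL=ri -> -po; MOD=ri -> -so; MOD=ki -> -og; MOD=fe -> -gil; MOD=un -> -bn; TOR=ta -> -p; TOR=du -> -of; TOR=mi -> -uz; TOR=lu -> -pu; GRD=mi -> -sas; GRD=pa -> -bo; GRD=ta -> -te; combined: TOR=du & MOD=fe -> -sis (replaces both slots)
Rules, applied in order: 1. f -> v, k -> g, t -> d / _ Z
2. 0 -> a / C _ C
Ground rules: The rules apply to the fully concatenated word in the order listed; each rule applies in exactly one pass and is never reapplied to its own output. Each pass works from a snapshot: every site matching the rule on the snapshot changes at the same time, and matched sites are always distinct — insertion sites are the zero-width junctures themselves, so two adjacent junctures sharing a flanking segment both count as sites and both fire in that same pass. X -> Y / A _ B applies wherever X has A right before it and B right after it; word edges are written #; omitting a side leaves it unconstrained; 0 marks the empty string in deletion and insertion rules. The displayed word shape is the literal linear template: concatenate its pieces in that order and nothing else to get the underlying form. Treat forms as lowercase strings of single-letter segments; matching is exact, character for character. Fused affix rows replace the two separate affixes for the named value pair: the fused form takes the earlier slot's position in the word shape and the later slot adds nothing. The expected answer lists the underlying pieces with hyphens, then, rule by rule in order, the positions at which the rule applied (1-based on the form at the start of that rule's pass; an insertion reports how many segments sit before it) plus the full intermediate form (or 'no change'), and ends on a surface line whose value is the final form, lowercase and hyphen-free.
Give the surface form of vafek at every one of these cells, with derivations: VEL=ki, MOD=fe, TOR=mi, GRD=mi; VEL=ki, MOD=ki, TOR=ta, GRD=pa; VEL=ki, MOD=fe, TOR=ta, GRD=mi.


cell VEL=ki, MOD=fe, TOR=mi, GRD=mi:
underlying: vafek-sas-bi-uz-gil
1. f -> v, k -> g, t -> d / _ Z: no change
2. 0 -> a / C _ C: inserts after position(s) 5, 8, 12: vafekasasabiuzagil
surface: vafekasasabiuzagil

cell VEL=ki, MOD=ki, TOR=ta, GRD=pa:
underlying: vafek-bo-bi-p-og
1. f -> v, k -> g, t -> d / _ Z: fires at position(s) 5: vafegbobipog
2. 0 -> a / C _ C: inserts after position(s) 5: vafegabobipog
surface: vafegabobipog

cell VEL=ki, MOD=fe, TOR=ta, GRD=mi:
underlying: vafek-sas-bi-p-gil
1. f -> v, k -> g, t -> d / _ Z: no change
2. 0 -> a / C _ C: inserts after position(s) 5, 8, 11: vafekasasabipagil
surface: vafekasasabipagil
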